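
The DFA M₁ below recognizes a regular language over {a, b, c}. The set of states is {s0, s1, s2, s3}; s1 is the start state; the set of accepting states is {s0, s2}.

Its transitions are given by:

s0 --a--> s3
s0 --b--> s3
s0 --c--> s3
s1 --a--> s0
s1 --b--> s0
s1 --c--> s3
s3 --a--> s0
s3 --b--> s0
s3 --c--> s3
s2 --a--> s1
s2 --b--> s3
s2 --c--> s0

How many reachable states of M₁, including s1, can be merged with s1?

First remove the unreachable states {s2}; 3 states remain.
Start with accepting vs non-accepting: {s0} | {s1,s3}.
Stable partition: {s0} | {s1,s3} — 2 equivalence classes.
State s1 belongs to the block {s1,s3}, which has 2 states.

2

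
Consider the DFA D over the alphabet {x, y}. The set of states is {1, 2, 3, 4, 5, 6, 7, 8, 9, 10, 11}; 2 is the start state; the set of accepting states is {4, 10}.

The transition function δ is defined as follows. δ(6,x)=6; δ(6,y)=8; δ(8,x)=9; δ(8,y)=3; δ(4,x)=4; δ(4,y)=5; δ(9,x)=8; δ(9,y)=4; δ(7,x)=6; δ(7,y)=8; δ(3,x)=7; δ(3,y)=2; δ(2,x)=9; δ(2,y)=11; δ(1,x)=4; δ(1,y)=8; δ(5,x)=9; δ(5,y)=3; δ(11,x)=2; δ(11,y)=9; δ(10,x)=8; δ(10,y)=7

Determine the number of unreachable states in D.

BFS from 2 reaches {2, 3, 4, 5, 6, 7, 8, 9, 11}; the 2 state(s) 1, 10 are never visited.

2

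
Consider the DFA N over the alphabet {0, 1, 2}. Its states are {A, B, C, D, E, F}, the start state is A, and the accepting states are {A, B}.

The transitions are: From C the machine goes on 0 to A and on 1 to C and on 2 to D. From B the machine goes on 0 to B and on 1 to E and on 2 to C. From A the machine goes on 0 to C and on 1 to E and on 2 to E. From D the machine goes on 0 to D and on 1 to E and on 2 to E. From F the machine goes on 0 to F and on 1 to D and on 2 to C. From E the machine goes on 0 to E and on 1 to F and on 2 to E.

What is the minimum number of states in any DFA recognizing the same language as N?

5

First remove the unreachable states {B}; 5 states remain.
P0 = {A} | {C,D,E,F}.
Split {C,D,E,F} by δ(·,0) → {D,E,F} and {C}.
On input 2, block {D,E,F} splits into {D,E} and {F}.
On input 1, block {D,E} splits into {D} and {E}.
The partition is now stable with 5 blocks: {A} | {D} | {C} | {F} | {E}.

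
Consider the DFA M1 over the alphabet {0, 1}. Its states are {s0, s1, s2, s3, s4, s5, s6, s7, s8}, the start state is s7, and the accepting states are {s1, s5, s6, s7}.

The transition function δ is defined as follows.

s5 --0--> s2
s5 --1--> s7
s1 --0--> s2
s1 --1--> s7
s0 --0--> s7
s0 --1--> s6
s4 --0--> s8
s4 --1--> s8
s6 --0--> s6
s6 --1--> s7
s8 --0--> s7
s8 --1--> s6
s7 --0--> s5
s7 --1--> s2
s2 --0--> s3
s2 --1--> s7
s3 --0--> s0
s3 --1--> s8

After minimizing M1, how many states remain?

6

Reachable states from the start: {s0,s2,s3,s5,s6,s7,s8}. Unreachable: {s1,s4} — drop them.
Initial partition by acceptance: {s5,s6,s7} | {s0,s2,s3,s8}.
Refine {s5,s6,s7} on symbol 0: members go to different blocks, giving {s6,s7} and {s5}.
On input 0, block {s6,s7} splits into {s6} and {s7}.
On input 0, block {s0,s2,s3,s8} splits into {s0,s8} and {s2,s3}.
Refine {s2,s3} on symbol 0: members go to different blocks, giving {s2} and {s3}.
Stable partition: {s6} | {s0,s8} | {s5} | {s7} | {s2} | {s3} — 6 equivalence classes.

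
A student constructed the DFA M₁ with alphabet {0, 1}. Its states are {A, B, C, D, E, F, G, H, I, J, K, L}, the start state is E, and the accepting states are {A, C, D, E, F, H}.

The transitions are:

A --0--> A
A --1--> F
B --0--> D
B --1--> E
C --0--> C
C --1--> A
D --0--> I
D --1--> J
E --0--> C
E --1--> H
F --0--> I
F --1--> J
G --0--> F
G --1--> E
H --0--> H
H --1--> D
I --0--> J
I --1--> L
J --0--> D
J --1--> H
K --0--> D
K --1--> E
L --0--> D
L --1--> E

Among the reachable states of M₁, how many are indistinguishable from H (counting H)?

First remove the unreachable states {B,G,K}; 9 states remain.
P0 = {A,C,D,E,F,H} | {I,J,L}.
Refine {A,C,D,E,F,H} on symbol 0: members go to different blocks, giving {A,C,E,H} and {D,F}.
Split {A,C,E,H} by δ(·,1) → {A,H} and {C,E}.
Refine {I,J,L} on symbol 0: members go to different blocks, giving {J,L} and {I}.
On input 1, block {J,L} splits into {J} and {L}.
No further refinement is possible. Final partition (6 blocks): {A,H} | {J} | {D,F} | {C,E} | {I} | {L}.
State H belongs to the block {A,H}, which has 2 states.

2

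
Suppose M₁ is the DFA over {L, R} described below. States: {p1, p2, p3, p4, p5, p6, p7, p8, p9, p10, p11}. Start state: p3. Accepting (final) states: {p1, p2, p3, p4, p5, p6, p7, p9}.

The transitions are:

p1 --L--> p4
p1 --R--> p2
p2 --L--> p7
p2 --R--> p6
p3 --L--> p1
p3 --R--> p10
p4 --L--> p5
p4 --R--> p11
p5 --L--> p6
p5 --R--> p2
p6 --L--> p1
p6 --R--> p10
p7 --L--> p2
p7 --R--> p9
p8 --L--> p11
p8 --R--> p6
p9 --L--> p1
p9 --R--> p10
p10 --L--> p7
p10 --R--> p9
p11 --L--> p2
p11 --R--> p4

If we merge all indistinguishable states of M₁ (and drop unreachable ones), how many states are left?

States {p8} cannot be reached from the start state, so discard them.
P0 = {p1,p2,p3,p4,p5,p6,p7,p9} | {p10,p11}.
On input R, block {p1,p2,p3,p4,p5,p6,p7,p9} splits into {p1,p2,p5,p7} and {p3,p4,p6,p9}.
On input L, block {p1,p2,p5,p7} splits into {p1,p5} and {p2,p7}.
The partition is now stable with 4 blocks: {p1,p5} | {p10,p11} | {p3,p4,p6,p9} | {p2,p7}.

4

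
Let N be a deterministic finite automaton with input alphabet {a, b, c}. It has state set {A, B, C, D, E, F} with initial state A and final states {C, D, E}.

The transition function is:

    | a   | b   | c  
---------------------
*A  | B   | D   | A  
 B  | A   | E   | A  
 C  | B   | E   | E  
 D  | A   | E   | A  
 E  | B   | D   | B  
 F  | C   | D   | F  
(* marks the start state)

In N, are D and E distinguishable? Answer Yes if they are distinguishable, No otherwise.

No

First remove the unreachable states {C,F}; 4 states remain.
Start with accepting vs non-accepting: {D,E} | {A,B}.
The partition is now stable with 2 blocks: {D,E} | {A,B}.
D and E lie in the same block of the stable partition, so they are equivalent — no string distinguishes them.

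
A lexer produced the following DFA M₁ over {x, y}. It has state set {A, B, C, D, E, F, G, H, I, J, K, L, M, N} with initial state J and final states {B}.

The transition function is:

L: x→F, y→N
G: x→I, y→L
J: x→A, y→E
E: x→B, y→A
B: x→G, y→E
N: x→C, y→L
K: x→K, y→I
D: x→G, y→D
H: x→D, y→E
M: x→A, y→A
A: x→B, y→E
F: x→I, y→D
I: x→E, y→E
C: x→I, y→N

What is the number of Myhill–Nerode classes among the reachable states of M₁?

First remove the unreachable states {H,K,M}; 11 states remain.
P0 = {B} | {A,C,D,E,F,G,I,J,L,N}.
Split {A,C,D,E,F,G,I,J,L,N} by δ(·,x) → {C,D,F,G,I,J,L,N} and {A,E}.
Split {C,D,F,G,I,J,L,N} by δ(·,x) → {C,D,F,G,L,N} and {I,J}.
Refine {C,D,F,G,L,N} on symbol x: members go to different blocks, giving {C,F,G} and {D,L,N}.
No further refinement is possible. Final partition (5 blocks): {B} | {C,F,G} | {A,E} | {I,J} | {D,L,N}.

5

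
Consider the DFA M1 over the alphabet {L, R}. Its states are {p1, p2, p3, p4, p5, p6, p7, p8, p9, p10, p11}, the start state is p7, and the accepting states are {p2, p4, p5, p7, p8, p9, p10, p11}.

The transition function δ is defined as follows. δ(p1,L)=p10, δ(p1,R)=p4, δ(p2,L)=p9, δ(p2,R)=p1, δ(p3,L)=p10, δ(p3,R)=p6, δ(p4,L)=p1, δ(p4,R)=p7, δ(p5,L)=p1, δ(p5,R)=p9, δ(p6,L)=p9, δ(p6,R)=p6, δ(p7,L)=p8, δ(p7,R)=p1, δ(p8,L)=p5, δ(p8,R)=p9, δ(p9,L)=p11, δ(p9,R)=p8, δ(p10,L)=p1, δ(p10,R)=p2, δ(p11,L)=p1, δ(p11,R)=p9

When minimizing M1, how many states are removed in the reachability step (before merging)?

2

BFS from p7 reaches {p1, p2, p4, p5, p7, p8, p9, p10, p11}; the 2 state(s) p3, p6 are never visited.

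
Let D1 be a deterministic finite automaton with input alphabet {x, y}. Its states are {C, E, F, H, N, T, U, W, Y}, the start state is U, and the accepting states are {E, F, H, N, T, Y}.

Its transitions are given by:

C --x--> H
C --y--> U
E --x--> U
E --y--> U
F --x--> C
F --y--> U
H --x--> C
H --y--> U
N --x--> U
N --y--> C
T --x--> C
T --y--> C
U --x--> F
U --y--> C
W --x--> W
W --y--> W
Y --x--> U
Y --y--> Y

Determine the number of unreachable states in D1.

No path from U leads to E, N, T, W, Y; the other 4 states are all reachable.

5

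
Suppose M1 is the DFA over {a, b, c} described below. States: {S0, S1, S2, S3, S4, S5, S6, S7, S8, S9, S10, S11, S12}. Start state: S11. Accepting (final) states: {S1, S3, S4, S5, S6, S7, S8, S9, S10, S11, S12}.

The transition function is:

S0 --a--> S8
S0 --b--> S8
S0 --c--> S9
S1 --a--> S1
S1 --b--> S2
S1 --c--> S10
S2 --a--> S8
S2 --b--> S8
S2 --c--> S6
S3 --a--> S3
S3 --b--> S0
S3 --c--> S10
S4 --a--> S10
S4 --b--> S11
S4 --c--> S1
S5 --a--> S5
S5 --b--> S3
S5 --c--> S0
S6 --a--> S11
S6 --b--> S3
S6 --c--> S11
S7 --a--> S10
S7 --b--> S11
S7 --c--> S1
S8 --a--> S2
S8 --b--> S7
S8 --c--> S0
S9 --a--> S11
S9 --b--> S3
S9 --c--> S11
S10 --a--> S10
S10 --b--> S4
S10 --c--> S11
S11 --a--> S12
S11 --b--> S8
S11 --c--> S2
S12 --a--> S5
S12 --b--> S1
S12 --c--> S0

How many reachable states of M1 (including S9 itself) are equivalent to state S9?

2

All states are reachable from the start state.
Start with accepting vs non-accepting: {S1,S3,S4,S5,S6,S7,S8,S9,S10,S11,S12} | {S0,S2}.
Split {S1,S3,S4,S5,S6,S7,S8,S9,S10,S11,S12} by δ(·,a) → {S1,S3,S4,S5,S6,S7,S9,S10,S11,S12} and {S8}.
Split {S1,S3,S4,S5,S6,S7,S9,S10,S11,S12} by δ(·,b) → {S4,S5,S6,S7,S9,S10,S12} and {S1,S3} and {S11}.
On input a, block {S4,S5,S6,S7,S9,S10,S12} splits into {S4,S5,S7,S10,S12} and {S6,S9}.
On input b, block {S4,S5,S7,S10,S12} splits into {S4,S7} and {S5,S12} and {S10}.
The partition is now stable with 8 blocks: {S4,S7} | {S0,S2} | {S8} | {S1,S3} | {S11} | {S6,S9} | {S5,S12} | {S10}.
The equivalence class containing S9 is {S6,S9}, of size 2.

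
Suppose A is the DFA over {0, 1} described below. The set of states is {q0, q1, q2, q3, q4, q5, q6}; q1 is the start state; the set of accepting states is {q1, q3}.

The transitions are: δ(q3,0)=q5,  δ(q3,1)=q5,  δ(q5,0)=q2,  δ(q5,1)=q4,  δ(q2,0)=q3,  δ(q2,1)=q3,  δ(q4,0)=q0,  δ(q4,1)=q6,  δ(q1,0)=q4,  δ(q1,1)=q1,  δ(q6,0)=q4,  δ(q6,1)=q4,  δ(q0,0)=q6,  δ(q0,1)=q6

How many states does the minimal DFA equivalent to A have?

2

Reachable states from the start: {q0,q1,q4,q6}. Unreachable: {q2,q3,q5} — drop them.
P0 = {q1} | {q0,q4,q6}.
No further refinement is possible. Final partition (2 blocks): {q1} | {q0,q4,q6}.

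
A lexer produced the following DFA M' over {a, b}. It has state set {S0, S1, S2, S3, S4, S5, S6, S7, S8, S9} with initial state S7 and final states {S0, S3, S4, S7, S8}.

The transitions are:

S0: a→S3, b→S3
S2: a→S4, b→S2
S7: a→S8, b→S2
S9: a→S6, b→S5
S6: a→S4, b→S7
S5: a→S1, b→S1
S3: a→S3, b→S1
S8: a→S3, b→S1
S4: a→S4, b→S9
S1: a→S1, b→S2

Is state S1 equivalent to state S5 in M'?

No

States {S0} cannot be reached from the start state, so discard them.
Start with accepting vs non-accepting: {S3,S4,S7,S8} | {S1,S2,S5,S6,S9}.
Split {S1,S2,S5,S6,S9} by δ(·,a) → {S1,S5,S9} and {S2,S6}.
Refine {S3,S4,S7,S8} on symbol b: members go to different blocks, giving {S3,S4,S8} and {S7}.
Refine {S1,S5,S9} on symbol a: members go to different blocks, giving {S1,S5} and {S9}.
Refine {S3,S4,S8} on symbol b: members go to different blocks, giving {S3,S8} and {S4}.
Refine {S1,S5} on symbol b: members go to different blocks, giving {S1} and {S5}.
On input b, block {S2,S6} splits into {S2} and {S6}.
Stable partition: {S3,S8} | {S1} | {S2} | {S7} | {S9} | {S4} | {S5} | {S6} — 8 equivalence classes.
S1 and S5 end up in different blocks, so they are distinguishable. For instance, the string 'ba' is accepted from only S1.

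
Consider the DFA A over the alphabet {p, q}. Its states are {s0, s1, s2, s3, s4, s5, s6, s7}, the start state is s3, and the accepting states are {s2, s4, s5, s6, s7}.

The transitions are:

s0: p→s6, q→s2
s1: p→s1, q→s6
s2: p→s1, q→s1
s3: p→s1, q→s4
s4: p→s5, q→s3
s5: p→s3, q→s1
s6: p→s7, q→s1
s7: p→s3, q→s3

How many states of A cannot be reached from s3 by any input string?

2

BFS from s3 reaches {s1, s3, s4, s5, s6, s7}; the 2 state(s) s0, s2 are never visited.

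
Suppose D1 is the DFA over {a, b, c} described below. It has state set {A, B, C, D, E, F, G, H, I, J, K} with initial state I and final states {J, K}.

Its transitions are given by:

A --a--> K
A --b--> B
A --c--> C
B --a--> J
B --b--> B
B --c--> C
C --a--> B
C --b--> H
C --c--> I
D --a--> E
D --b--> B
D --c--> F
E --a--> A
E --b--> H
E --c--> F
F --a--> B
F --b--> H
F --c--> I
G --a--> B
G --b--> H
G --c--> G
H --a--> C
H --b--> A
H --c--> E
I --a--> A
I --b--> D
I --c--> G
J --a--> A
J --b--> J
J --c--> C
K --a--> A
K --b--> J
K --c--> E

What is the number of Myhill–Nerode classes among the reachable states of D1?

All states are reachable from the start state.
Start with accepting vs non-accepting: {J,K} | {A,B,C,D,E,F,G,H,I}.
Refine {A,B,C,D,E,F,G,H,I} on symbol a: members go to different blocks, giving {C,D,E,F,G,H,I} and {A,B}.
On input a, block {C,D,E,F,G,H,I} splits into {C,E,F,G,I} and {D,H}.
Stable partition: {J,K} | {C,E,F,G,I} | {A,B} | {D,H} — 4 equivalence classes.

4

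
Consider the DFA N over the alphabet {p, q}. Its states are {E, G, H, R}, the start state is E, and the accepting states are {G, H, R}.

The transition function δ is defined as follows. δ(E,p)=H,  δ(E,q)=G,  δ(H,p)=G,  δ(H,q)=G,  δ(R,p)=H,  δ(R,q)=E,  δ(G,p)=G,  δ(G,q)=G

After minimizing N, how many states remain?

Reachable states from the start: {E,G,H}. Unreachable: {R} — drop them.
Initial partition by acceptance: {G,H} | {E}.
Stable partition: {G,H} | {E} — 2 equivalence classes.

2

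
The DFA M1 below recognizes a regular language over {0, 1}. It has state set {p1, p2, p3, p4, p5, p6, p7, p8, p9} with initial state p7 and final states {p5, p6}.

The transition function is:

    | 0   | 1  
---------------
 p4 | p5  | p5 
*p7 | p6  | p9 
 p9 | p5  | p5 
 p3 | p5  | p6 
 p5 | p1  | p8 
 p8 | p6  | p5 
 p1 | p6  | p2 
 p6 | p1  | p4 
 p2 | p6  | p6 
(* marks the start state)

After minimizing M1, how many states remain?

Reachable states from the start: {p1,p2,p4,p5,p6,p7,p8,p9}. Unreachable: {p3} — drop them.
P0 = {p5,p6} | {p1,p2,p4,p7,p8,p9}.
On input 1, block {p1,p2,p4,p7,p8,p9} splits into {p2,p4,p8,p9} and {p1,p7}.
Stable partition: {p5,p6} | {p2,p4,p8,p9} | {p1,p7} — 3 equivalence classes.

3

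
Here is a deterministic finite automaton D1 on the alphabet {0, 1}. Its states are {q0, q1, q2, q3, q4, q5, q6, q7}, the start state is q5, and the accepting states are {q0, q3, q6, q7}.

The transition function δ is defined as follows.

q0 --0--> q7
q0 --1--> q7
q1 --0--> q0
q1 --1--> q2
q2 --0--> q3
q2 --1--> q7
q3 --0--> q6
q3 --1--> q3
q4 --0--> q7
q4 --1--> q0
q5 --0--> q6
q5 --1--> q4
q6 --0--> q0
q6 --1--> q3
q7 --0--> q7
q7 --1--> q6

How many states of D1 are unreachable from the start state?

Starting at q5 and following transitions, the reachable set is {q0, q3, q4, q5, q6, q7}. That leaves q1, q2 unreachable — 2 in total.

2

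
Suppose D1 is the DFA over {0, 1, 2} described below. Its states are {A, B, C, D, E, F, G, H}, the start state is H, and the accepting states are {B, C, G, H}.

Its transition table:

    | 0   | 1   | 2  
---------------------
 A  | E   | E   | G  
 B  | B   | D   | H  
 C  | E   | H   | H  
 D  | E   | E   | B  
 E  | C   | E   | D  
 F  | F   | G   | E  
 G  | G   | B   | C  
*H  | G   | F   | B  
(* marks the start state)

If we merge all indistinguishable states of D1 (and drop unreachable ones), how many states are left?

States {A} cannot be reached from the start state, so discard them.
Initial partition by acceptance: {B,C,G,H} | {D,E,F}.
On input 0, block {B,C,G,H} splits into {B,G,H} and {C}.
Split {B,G,H} by δ(·,1) → {B,H} and {G}.
Split {B,H} by δ(·,0) → {B} and {H}.
Split {D,E,F} by δ(·,0) → {D,F} and {E}.
Split {D,F} by δ(·,0) → {D} and {F}.
No further refinement is possible. Final partition (7 blocks): {B} | {D} | {C} | {G} | {H} | {E} | {F}.

7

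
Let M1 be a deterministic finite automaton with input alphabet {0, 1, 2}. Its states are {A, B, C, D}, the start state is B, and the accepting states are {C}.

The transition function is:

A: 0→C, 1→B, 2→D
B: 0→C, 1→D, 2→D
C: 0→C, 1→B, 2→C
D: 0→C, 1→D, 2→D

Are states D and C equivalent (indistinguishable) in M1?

First remove the unreachable states {A}; 3 states remain.
P0 = {C} | {B,D}.
No further refinement is possible. Final partition (2 blocks): {C} | {B,D}.
D and C end up in different blocks, so they are distinguishable. For instance, the string 'ε' is accepted from only C.

No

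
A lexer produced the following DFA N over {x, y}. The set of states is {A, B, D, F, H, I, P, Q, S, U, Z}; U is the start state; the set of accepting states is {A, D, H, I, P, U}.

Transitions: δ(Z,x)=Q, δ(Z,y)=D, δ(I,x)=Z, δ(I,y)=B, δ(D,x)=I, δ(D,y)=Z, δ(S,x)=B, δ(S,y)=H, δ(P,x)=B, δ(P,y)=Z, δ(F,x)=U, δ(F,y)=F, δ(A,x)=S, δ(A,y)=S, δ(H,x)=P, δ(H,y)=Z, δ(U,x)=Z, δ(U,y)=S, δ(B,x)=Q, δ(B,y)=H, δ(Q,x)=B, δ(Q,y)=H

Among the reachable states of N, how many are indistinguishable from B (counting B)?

States {A,F} cannot be reached from the start state, so discard them.
Start with accepting vs non-accepting: {D,H,I,P,U} | {B,Q,S,Z}.
On input x, block {D,H,I,P,U} splits into {I,P,U} and {D,H}.
The partition is now stable with 3 blocks: {I,P,U} | {B,Q,S,Z} | {D,H}.
State B belongs to the block {B,Q,S,Z}, which has 4 states.

4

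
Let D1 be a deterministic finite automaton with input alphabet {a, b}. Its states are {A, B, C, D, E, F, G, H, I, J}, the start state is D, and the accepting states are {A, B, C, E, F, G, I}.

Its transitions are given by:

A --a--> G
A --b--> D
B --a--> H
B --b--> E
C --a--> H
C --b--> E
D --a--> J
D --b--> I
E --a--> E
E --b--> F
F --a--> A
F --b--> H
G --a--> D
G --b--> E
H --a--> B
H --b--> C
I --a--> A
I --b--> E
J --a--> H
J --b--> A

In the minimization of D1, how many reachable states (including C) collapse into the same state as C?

Initial partition by acceptance: {A,B,C,E,F,G,I} | {D,H,J}.
Refine {A,B,C,E,F,G,I} on symbol a: members go to different blocks, giving {A,E,F,I} and {B,C,G}.
Refine {A,E,F,I} on symbol a: members go to different blocks, giving {E,F,I} and {A}.
On input a, block {E,F,I} splits into {F,I} and {E}.
On input b, block {F,I} splits into {F} and {I}.
Split {D,H,J} by δ(·,a) → {D,J} and {H}.
On input a, block {D,J} splits into {D} and {J}.
Split {B,C,G} by δ(·,a) → {B,C} and {G}.
No further refinement is possible. Final partition (9 blocks): {F} | {D} | {B,C} | {A} | {E} | {I} | {H} | {J} | {G}.
The equivalence class containing C is {B,C}, of size 2.

2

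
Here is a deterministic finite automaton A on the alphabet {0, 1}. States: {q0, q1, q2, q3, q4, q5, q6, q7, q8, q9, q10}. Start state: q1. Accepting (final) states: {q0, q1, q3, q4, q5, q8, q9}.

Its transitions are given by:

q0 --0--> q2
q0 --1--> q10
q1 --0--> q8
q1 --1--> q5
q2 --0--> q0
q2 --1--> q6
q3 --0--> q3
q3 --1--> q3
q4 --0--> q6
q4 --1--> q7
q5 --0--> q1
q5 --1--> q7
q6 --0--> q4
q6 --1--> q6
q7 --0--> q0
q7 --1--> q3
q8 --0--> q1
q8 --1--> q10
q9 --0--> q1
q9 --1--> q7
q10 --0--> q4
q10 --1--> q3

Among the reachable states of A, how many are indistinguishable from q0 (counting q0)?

2

States {q9} cannot be reached from the start state, so discard them.
Initial partition by acceptance: {q0,q1,q3,q4,q5,q8} | {q2,q6,q7,q10}.
Split {q0,q1,q3,q4,q5,q8} by δ(·,0) → {q1,q3,q5,q8} and {q0,q4}.
Split {q1,q3,q5,q8} by δ(·,1) → {q1,q3} and {q5,q8}.
On input 0, block {q1,q3} splits into {q1} and {q3}.
On input 1, block {q2,q6,q7,q10} splits into {q2,q6} and {q7,q10}.
The partition is now stable with 6 blocks: {q1} | {q2,q6} | {q0,q4} | {q5,q8} | {q3} | {q7,q10}.
The equivalence class containing q0 is {q0,q4}, of size 2.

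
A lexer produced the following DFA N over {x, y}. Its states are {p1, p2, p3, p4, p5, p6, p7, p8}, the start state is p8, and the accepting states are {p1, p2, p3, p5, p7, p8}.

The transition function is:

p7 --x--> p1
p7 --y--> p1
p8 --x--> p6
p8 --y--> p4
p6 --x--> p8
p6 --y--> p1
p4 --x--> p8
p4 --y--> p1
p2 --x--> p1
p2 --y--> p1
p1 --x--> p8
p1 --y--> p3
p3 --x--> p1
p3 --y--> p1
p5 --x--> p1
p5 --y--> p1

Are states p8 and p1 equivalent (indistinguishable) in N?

No

First remove the unreachable states {p2,p5,p7}; 5 states remain.
Start with accepting vs non-accepting: {p1,p3,p8} | {p4,p6}.
Refine {p1,p3,p8} on symbol x: members go to different blocks, giving {p1,p3} and {p8}.
Refine {p1,p3} on symbol x: members go to different blocks, giving {p1} and {p3}.
The partition is now stable with 4 blocks: {p1} | {p4,p6} | {p8} | {p3}.
p8 and p1 end up in different blocks, so they are distinguishable. For instance, the string 'x' is accepted from only p1.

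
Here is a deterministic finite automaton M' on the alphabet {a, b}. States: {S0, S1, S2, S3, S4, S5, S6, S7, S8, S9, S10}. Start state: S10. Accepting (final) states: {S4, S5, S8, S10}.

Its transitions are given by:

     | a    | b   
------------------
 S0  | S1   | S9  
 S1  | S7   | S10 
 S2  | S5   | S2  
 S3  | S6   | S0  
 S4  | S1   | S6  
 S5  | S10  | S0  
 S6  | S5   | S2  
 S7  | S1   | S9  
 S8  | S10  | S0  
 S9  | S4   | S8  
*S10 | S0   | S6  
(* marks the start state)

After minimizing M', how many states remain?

7

First remove the unreachable states {S3}; 10 states remain.
Start with accepting vs non-accepting: {S4,S5,S8,S10} | {S0,S1,S2,S6,S7,S9}.
On input a, block {S4,S5,S8,S10} splits into {S4,S10} and {S5,S8}.
Refine {S0,S1,S2,S6,S7,S9} on symbol a: members go to different blocks, giving {S0,S1,S7} and {S2,S6} and {S9}.
Refine {S0,S1,S7} on symbol b: members go to different blocks, giving {S0,S7} and {S1}.
Split {S4,S10} by δ(·,a) → {S4} and {S10}.
No further refinement is possible. Final partition (7 blocks): {S4} | {S0,S7} | {S5,S8} | {S2,S6} | {S9} | {S1} | {S10}.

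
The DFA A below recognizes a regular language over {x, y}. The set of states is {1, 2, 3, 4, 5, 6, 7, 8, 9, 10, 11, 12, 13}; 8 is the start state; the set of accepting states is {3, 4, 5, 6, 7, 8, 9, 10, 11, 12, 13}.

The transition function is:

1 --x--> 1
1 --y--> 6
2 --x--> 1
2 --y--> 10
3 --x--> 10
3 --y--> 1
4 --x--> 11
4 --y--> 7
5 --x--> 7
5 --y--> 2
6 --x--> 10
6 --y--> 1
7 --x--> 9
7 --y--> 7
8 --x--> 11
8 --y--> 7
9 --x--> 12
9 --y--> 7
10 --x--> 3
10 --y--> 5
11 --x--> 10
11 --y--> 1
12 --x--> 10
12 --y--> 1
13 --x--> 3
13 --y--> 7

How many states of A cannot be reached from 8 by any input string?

No path from 8 leads to 4, 13; the other 11 states are all reachable.

2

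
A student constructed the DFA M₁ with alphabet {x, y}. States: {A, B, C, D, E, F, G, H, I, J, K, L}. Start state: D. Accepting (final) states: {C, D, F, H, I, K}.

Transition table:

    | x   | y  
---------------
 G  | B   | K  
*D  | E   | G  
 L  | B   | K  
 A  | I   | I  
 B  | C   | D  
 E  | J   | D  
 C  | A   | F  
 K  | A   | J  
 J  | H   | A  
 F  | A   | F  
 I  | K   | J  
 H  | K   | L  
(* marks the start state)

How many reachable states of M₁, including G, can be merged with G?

2

All states are reachable from the start state.
P0 = {C,D,F,H,I,K} | {A,B,E,G,J,L}.
Split {C,D,F,H,I,K} by δ(·,x) → {C,D,F,K} and {H,I}.
Refine {C,D,F,K} on symbol y: members go to different blocks, giving {C,F} and {D,K}.
On input x, block {A,B,E,G,J,L} splits into {E,G,L} and {A,J} and {B}.
On input x, block {E,G,L} splits into {G,L} and {E}.
Split {H,I} by δ(·,y) → {H} and {I}.
Refine {D,K} on symbol x: members go to different blocks, giving {D} and {K}.
Refine {A,J} on symbol x: members go to different blocks, giving {A} and {J}.
The partition is now stable with 10 blocks: {C,F} | {G,L} | {H} | {D} | {A} | {B} | {E} | {I} | {K} | {J}.
The equivalence class containing G is {G,L}, of size 2.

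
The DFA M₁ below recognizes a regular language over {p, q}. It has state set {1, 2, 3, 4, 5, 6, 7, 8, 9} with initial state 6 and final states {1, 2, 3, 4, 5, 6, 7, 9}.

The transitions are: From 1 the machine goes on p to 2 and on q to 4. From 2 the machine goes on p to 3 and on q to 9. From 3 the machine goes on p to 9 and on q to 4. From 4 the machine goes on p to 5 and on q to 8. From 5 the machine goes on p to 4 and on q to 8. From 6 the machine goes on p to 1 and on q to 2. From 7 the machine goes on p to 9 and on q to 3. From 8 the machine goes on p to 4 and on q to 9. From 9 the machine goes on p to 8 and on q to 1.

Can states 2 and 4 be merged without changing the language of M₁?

No

Reachable states from the start: {1,2,3,4,5,6,8,9}. Unreachable: {7} — drop them.
P0 = {1,2,3,4,5,6,9} | {8}.
Split {1,2,3,4,5,6,9} by δ(·,p) → {1,2,3,4,5,6} and {9}.
Split {1,2,3,4,5,6} by δ(·,p) → {1,2,4,5,6} and {3}.
Refine {1,2,4,5,6} on symbol p: members go to different blocks, giving {1,4,5,6} and {2}.
Refine {1,4,5,6} on symbol p: members go to different blocks, giving {4,5,6} and {1}.
Refine {4,5,6} on symbol p: members go to different blocks, giving {4,5} and {6}.
Stable partition: {4,5} | {8} | {9} | {3} | {2} | {1} | {6} — 7 equivalence classes.
2 and 4 end up in different blocks, so they are distinguishable. For instance, the string 'q' is accepted from only 2.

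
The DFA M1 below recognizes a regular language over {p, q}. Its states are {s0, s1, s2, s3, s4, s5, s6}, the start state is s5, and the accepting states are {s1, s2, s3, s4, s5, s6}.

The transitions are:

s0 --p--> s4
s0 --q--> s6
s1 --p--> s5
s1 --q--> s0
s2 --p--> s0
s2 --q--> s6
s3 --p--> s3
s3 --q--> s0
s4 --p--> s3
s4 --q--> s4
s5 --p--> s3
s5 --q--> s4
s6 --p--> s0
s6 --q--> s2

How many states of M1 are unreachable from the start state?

Starting at s5 and following transitions, the reachable set is {s0, s2, s3, s4, s5, s6}. That leaves s1 unreachable — 1 in total.

1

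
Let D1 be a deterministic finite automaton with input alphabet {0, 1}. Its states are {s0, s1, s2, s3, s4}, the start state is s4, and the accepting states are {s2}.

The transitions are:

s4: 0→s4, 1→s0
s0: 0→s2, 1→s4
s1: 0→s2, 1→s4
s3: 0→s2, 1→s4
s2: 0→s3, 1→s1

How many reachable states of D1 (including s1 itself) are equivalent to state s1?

Every state is reachable, so we keep all 5.
P0 = {s2} | {s0,s1,s3,s4}.
On input 0, block {s0,s1,s3,s4} splits into {s0,s1,s3} and {s4}.
Stable partition: {s2} | {s0,s1,s3} | {s4} — 3 equivalence classes.
State s1 belongs to the block {s0,s1,s3}, which has 3 states.

3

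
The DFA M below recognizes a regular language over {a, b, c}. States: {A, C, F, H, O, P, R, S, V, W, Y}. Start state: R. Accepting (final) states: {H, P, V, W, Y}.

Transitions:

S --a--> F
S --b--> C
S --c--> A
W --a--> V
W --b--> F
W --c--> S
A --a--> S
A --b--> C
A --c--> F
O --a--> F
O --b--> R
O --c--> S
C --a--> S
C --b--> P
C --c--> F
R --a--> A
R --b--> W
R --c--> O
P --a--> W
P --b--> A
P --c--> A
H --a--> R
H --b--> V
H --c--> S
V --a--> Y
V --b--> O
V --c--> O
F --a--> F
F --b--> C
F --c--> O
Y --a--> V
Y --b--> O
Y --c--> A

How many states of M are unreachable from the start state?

No path from R leads to H; the other 10 states are all reachable.

1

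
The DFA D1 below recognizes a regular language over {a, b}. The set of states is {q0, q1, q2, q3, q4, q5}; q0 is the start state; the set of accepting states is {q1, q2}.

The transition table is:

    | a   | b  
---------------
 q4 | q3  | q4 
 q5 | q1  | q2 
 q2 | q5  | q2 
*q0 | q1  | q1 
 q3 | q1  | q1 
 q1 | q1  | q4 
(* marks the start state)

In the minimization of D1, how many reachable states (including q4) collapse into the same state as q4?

1

Reachable states from the start: {q0,q1,q3,q4}. Unreachable: {q2,q5} — drop them.
P0 = {q1} | {q0,q3,q4}.
Refine {q0,q3,q4} on symbol a: members go to different blocks, giving {q0,q3} and {q4}.
The partition is now stable with 3 blocks: {q1} | {q0,q3} | {q4}.
The equivalence class containing q4 is {q4}, of size 1.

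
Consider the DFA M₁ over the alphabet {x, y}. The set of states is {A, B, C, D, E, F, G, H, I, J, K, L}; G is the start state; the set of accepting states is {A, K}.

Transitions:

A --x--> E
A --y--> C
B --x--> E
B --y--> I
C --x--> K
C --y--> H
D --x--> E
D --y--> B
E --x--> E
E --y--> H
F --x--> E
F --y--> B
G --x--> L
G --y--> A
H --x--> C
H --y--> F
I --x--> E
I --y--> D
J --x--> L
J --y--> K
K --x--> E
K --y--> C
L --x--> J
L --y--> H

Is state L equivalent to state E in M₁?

No

Every state is reachable, so we keep all 12.
Initial partition by acceptance: {A,K} | {B,C,D,E,F,G,H,I,J,L}.
Refine {B,C,D,E,F,G,H,I,J,L} on symbol x: members go to different blocks, giving {B,D,E,F,G,H,I,J,L} and {C}.
Split {B,D,E,F,G,H,I,J,L} by δ(·,x) → {B,D,E,F,G,I,J,L} and {H}.
On input y, block {B,D,E,F,G,I,J,L} splits into {B,D,F,I} and {E,L} and {G,J}.
Split {E,L} by δ(·,x) → {E} and {L}.
The partition is now stable with 7 blocks: {A,K} | {B,D,F,I} | {C} | {H} | {E} | {G,J} | {L}.
L and E end up in different blocks, so they are distinguishable. For instance, the string 'xy' is accepted from only L.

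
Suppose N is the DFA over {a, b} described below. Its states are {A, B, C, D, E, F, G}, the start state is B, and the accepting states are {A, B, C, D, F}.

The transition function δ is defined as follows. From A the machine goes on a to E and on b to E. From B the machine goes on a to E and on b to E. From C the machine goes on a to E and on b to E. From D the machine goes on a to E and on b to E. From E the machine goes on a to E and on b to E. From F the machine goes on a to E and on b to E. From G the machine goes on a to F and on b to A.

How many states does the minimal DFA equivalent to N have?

2

First remove the unreachable states {A,C,D,F,G}; 2 states remain.
P0 = {B} | {E}.
No further refinement is possible. Final partition (2 blocks): {B} | {E}.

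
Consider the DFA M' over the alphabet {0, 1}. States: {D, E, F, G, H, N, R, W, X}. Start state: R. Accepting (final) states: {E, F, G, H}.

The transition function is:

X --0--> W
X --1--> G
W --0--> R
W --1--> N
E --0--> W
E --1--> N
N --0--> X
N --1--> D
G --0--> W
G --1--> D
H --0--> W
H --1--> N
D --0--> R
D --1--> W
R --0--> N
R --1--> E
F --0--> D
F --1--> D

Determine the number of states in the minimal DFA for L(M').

3

First remove the unreachable states {F,H}; 7 states remain.
Start with accepting vs non-accepting: {E,G} | {D,N,R,W,X}.
On input 1, block {D,N,R,W,X} splits into {D,N,W} and {R,X}.
The partition is now stable with 3 blocks: {E,G} | {D,N,W} | {R,X}.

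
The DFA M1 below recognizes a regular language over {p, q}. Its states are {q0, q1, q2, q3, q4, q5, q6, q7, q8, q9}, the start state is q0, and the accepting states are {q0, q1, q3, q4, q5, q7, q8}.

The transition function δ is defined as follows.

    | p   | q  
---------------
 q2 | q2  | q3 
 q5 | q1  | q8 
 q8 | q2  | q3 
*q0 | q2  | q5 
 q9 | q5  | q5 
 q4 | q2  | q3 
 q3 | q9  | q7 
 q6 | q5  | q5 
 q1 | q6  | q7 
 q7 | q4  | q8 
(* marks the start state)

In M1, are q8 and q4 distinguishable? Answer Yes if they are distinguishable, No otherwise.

Initial partition by acceptance: {q0,q1,q3,q4,q5,q7,q8} | {q2,q6,q9}.
Refine {q0,q1,q3,q4,q5,q7,q8} on symbol p: members go to different blocks, giving {q0,q1,q3,q4,q8} and {q5,q7}.
On input q, block {q0,q1,q3,q4,q8} splits into {q0,q1,q3} and {q4,q8}.
Refine {q2,q6,q9} on symbol p: members go to different blocks, giving {q6,q9} and {q2}.
Refine {q0,q1,q3} on symbol p: members go to different blocks, giving {q1,q3} and {q0}.
Refine {q5,q7} on symbol p: members go to different blocks, giving {q5} and {q7}.
No further refinement is possible. Final partition (7 blocks): {q1,q3} | {q6,q9} | {q5} | {q4,q8} | {q2} | {q0} | {q7}.
q8 and q4 lie in the same block of the stable partition, so they are equivalent — no string distinguishes them.

No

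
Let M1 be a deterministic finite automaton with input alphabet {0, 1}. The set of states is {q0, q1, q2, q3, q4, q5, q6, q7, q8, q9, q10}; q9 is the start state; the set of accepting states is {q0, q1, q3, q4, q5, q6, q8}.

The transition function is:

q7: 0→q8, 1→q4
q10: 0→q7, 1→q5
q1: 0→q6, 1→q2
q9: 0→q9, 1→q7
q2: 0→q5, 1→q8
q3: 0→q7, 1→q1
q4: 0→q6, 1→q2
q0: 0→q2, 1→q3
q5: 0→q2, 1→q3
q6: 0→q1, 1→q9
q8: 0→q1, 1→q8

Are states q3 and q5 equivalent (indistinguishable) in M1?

First remove the unreachable states {q0,q10}; 9 states remain.
Start with accepting vs non-accepting: {q1,q3,q4,q5,q6,q8} | {q2,q7,q9}.
On input 0, block {q1,q3,q4,q5,q6,q8} splits into {q1,q4,q6,q8} and {q3,q5}.
On input 1, block {q1,q4,q6,q8} splits into {q1,q4,q6} and {q8}.
Split {q2,q7,q9} by δ(·,0) → {q2} and {q7} and {q9}.
Refine {q1,q4,q6} on symbol 1: members go to different blocks, giving {q1,q4} and {q6}.
Refine {q3,q5} on symbol 0: members go to different blocks, giving {q3} and {q5}.
The partition is now stable with 8 blocks: {q1,q4} | {q2} | {q3} | {q8} | {q7} | {q9} | {q6} | {q5}.
q3 and q5 end up in different blocks, so they are distinguishable. For instance, the string '10' is accepted from only q3.

No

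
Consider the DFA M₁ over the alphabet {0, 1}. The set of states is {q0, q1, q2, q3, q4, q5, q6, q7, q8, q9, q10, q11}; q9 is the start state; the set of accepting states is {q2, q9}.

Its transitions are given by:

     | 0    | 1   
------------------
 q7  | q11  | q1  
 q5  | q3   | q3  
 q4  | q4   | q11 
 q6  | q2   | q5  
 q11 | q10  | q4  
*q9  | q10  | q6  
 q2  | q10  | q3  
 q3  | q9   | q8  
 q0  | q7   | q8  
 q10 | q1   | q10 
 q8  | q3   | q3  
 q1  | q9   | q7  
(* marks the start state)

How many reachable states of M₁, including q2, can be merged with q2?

States {q0} cannot be reached from the start state, so discard them.
Start with accepting vs non-accepting: {q2,q9} | {q1,q3,q4,q5,q6,q7,q8,q10,q11}.
On input 0, block {q1,q3,q4,q5,q6,q7,q8,q10,q11} splits into {q4,q5,q7,q8,q10,q11} and {q1,q3,q6}.
Split {q4,q5,q7,q8,q10,q11} by δ(·,0) → {q4,q7,q11} and {q5,q8,q10}.
Refine {q4,q7,q11} on symbol 0: members go to different blocks, giving {q4,q7} and {q11}.
Refine {q4,q7} on symbol 0: members go to different blocks, giving {q4} and {q7}.
Refine {q1,q3,q6} on symbol 1: members go to different blocks, giving {q3,q6} and {q1}.
Refine {q5,q8,q10} on symbol 0: members go to different blocks, giving {q5,q8} and {q10}.
Stable partition: {q2,q9} | {q4} | {q3,q6} | {q5,q8} | {q11} | {q7} | {q1} | {q10} — 8 equivalence classes.
The equivalence class containing q2 is {q2,q9}, of size 2.

2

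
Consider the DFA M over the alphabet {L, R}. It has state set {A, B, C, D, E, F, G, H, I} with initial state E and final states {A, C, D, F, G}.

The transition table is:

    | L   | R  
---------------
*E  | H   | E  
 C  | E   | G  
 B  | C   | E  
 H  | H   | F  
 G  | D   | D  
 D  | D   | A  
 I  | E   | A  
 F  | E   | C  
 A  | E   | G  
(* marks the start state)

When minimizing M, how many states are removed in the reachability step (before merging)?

BFS from E reaches {A, C, D, E, F, G, H}; the 2 state(s) B, I are never visited.

2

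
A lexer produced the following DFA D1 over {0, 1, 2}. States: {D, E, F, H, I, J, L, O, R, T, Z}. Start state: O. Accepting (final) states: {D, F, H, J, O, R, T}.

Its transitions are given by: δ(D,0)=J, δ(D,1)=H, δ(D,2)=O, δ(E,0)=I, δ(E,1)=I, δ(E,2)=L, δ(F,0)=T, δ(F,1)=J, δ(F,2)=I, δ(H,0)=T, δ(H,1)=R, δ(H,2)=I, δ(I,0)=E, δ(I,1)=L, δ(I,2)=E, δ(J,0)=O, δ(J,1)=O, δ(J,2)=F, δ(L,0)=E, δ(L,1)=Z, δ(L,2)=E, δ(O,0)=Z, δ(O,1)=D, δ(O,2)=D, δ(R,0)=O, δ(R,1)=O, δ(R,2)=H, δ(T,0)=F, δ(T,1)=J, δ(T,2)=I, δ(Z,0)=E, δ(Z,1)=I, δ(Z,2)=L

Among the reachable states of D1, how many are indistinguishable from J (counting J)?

Start with accepting vs non-accepting: {D,F,H,J,O,R,T} | {E,I,L,Z}.
Split {D,F,H,J,O,R,T} by δ(·,0) → {D,F,H,J,R,T} and {O}.
On input 0, block {D,F,H,J,R,T} splits into {D,F,H,T} and {J,R}.
Split {D,F,H,T} by δ(·,0) → {F,H,T} and {D}.
The partition is now stable with 5 blocks: {F,H,T} | {E,I,L,Z} | {O} | {J,R} | {D}.
The equivalence class containing J is {J,R}, of size 2.

2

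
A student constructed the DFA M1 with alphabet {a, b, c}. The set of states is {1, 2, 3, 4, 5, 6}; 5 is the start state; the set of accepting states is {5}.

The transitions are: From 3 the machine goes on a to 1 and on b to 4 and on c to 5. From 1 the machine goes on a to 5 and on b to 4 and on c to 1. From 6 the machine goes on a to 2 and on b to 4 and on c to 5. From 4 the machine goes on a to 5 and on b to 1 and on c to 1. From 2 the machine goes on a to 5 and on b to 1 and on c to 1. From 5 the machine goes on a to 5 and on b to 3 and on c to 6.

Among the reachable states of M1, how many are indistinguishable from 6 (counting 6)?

Every state is reachable, so we keep all 6.
Initial partition by acceptance: {5} | {1,2,3,4,6}.
Refine {1,2,3,4,6} on symbol a: members go to different blocks, giving {1,2,4} and {3,6}.
No further refinement is possible. Final partition (3 blocks): {5} | {1,2,4} | {3,6}.
The equivalence class containing 6 is {3,6}, of size 2.

2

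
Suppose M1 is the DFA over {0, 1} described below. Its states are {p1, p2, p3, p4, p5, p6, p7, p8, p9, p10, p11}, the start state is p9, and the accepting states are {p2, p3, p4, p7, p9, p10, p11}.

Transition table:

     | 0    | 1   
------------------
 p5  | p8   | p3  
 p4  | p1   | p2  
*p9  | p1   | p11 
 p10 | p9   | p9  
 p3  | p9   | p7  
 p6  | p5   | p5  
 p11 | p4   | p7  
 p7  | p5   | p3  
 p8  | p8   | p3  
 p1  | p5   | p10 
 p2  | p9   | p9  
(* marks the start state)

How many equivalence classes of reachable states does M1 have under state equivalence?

First remove the unreachable states {p6}; 10 states remain.
P0 = {p2,p3,p4,p7,p9,p10,p11} | {p1,p5,p8}.
Split {p2,p3,p4,p7,p9,p10,p11} by δ(·,0) → {p2,p3,p10,p11} and {p4,p7,p9}.
No further refinement is possible. Final partition (3 blocks): {p2,p3,p10,p11} | {p1,p5,p8} | {p4,p7,p9}.

3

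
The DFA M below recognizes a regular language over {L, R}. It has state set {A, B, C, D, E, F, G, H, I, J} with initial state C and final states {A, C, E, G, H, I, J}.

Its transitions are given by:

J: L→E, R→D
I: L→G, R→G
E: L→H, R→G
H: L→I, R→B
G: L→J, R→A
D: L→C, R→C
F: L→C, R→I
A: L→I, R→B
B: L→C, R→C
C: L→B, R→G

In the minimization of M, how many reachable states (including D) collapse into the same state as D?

First remove the unreachable states {F}; 9 states remain.
Start with accepting vs non-accepting: {A,C,E,G,H,I,J} | {B,D}.
Split {A,C,E,G,H,I,J} by δ(·,L) → {A,E,G,H,I,J} and {C}.
On input R, block {A,E,G,H,I,J} splits into {A,H,J} and {E,G,I}.
Refine {E,G,I} on symbol L: members go to different blocks, giving {E,G} and {I}.
Split {A,H,J} by δ(·,L) → {A,H} and {J}.
Split {E,G} by δ(·,L) → {E} and {G}.
No further refinement is possible. Final partition (7 blocks): {A,H} | {B,D} | {C} | {E} | {I} | {J} | {G}.
State D belongs to the block {B,D}, which has 2 states.

2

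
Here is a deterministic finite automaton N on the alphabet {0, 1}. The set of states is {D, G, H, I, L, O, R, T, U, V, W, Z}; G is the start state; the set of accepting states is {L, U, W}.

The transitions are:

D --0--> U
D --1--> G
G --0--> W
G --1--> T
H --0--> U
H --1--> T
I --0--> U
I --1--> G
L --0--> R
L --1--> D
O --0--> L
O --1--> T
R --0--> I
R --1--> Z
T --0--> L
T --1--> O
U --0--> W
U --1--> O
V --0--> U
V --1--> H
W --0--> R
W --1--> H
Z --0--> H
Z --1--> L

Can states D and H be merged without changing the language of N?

First remove the unreachable states {V}; 11 states remain.
Start with accepting vs non-accepting: {L,U,W} | {D,G,H,I,O,R,T,Z}.
Split {L,U,W} by δ(·,0) → {L,W} and {U}.
On input 0, block {D,G,H,I,O,R,T,Z} splits into {D,H,I} and {G,O,T} and {R,Z}.
Split {R,Z} by δ(·,1) → {Z} and {R}.
Stable partition: {L,W} | {D,H,I} | {U} | {G,O,T} | {Z} | {R} — 6 equivalence classes.
D and H lie in the same block of the stable partition, so they are equivalent — no string distinguishes them.

Yes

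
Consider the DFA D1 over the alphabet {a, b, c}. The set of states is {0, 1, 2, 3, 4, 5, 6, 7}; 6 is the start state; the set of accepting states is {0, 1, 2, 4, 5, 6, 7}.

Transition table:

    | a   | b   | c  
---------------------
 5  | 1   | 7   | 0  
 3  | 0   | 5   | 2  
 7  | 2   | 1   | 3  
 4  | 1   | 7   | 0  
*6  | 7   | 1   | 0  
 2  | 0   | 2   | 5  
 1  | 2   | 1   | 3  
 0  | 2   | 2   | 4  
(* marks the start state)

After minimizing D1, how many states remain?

Every state is reachable, so we keep all 8.
Start with accepting vs non-accepting: {0,1,2,4,5,6,7} | {3}.
Split {0,1,2,4,5,6,7} by δ(·,c) → {0,2,4,5,6} and {1,7}.
Split {0,2,4,5,6} by δ(·,a) → {4,5,6} and {0,2}.
No further refinement is possible. Final partition (4 blocks): {4,5,6} | {3} | {1,7} | {0,2}.

4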